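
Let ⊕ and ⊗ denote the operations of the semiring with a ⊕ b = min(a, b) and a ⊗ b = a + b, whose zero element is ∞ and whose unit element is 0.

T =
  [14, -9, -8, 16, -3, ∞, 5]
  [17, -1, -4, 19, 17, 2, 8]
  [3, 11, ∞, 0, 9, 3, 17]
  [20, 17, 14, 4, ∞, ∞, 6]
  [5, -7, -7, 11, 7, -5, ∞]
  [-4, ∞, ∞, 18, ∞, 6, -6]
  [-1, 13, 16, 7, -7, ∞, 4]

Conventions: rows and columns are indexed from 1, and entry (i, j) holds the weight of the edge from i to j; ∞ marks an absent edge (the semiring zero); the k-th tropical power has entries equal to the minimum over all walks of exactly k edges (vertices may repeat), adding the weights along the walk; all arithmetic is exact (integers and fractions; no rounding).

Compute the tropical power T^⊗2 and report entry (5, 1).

T^⊗2:
  [-5, -10, -13, -8, -2, -8, -1]
  [-2, -2, -5, -4, 1, -1, -4]
  [-1, -6, -5, 4, 0, 4, -3]
  [5, 11, 12, 8, -1, 17, 10]
  [-9, -8, -11, -7, 2, -5, -11]
  [-7, -13, -12, 1, -13, 12, -2]
  [-2, -14, -14, 4, -4, -12, 4]
Key observation: the optimum is the walk 5->6->1, with weight (-5) + (-4) = -9.
Optimal value attained by: walk 5->6->1.
Answer: (T^⊗2)[5][1] = -9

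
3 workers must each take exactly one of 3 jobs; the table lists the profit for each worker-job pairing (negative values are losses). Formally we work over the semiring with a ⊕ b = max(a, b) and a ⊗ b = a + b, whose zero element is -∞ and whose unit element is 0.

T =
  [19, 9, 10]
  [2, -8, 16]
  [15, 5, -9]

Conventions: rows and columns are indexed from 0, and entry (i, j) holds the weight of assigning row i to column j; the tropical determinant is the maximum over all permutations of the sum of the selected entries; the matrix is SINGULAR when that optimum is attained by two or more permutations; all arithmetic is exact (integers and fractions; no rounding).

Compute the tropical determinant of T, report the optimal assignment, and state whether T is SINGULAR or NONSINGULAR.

σ = (0, 1, 2): 19 + (-8) + (-9) = 2
σ = (0, 2, 1): 19 + 16 + 5 = 40
σ = (1, 0, 2): 9 + 2 + (-9) = 2
σ = (1, 2, 0): 9 + 16 + 15 = 40
σ = (2, 0, 1): 10 + 2 + 5 = 17
σ = (2, 1, 0): 10 + (-8) + 15 = 17
Optimal value attained by: σ = (0, 2, 1).
Answer: det⊕(T) = 40; verdict: SINGULAR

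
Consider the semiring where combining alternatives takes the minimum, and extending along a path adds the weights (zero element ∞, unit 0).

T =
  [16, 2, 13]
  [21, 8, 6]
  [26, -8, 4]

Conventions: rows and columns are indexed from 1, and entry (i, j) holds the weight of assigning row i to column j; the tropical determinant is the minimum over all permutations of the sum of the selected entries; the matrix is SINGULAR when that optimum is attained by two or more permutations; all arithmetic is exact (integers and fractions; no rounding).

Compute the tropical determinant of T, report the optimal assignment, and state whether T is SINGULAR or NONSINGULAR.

σ = (1, 2, 3): 16 + 8 + 4 = 28
σ = (1, 3, 2): 16 + 6 + (-8) = 14
σ = (2, 1, 3): 2 + 21 + 4 = 27
σ = (2, 3, 1): 2 + 6 + 26 = 34
σ = (3, 1, 2): 13 + 21 + (-8) = 26
σ = (3, 2, 1): 13 + 8 + 26 = 47
Optimal value attained by: σ = (1, 3, 2).
Answer: det⊕(T) = 14; verdict: NONSINGULAR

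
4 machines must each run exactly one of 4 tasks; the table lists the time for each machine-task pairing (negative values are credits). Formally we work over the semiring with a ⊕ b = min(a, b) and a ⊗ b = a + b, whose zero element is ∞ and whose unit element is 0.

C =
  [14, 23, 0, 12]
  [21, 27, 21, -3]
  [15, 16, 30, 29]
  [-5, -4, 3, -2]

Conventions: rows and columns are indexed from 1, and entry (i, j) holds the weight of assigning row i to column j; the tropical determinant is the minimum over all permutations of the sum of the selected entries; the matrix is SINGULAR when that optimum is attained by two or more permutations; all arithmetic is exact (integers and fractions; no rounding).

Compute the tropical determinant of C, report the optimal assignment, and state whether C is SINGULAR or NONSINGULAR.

σ = (1, 2, 3, 4): 14 + 27 + 30 + (-2) = 69
σ = (1, 2, 4, 3): 14 + 27 + 29 + 3 = 73
σ = (1, 3, 2, 4): 14 + 21 + 16 + (-2) = 49
σ = (1, 3, 4, 2): 14 + 21 + 29 + (-4) = 60
σ = (1, 4, 2, 3): 14 + (-3) + 16 + 3 = 30
σ = (1, 4, 3, 2): 14 + (-3) + 30 + (-4) = 37
σ = (2, 1, 3, 4): 23 + 21 + 30 + (-2) = 72
σ = (2, 1, 4, 3): 23 + 21 + 29 + 3 = 76
σ = (2, 3, 1, 4): 23 + 21 + 15 + (-2) = 57
σ = (2, 3, 4, 1): 23 + 21 + 29 + (-5) = 68
σ = (2, 4, 1, 3): 23 + (-3) + 15 + 3 = 38
σ = (2, 4, 3, 1): 23 + (-3) + 30 + (-5) = 45
σ = (3, 1, 2, 4): 0 + 21 + 16 + (-2) = 35
σ = (3, 1, 4, 2): 0 + 21 + 29 + (-4) = 46
σ = (3, 2, 1, 4): 0 + 27 + 15 + (-2) = 40
σ = (3, 2, 4, 1): 0 + 27 + 29 + (-5) = 51
σ = (3, 4, 1, 2): 0 + (-3) + 15 + (-4) = 8
σ = (3, 4, 2, 1): 0 + (-3) + 16 + (-5) = 8
σ = (4, 1, 2, 3): 12 + 21 + 16 + 3 = 52
σ = (4, 1, 3, 2): 12 + 21 + 30 + (-4) = 59
σ = (4, 2, 1, 3): 12 + 27 + 15 + 3 = 57
σ = (4, 2, 3, 1): 12 + 27 + 30 + (-5) = 64
σ = (4, 3, 1, 2): 12 + 21 + 15 + (-4) = 44
σ = (4, 3, 2, 1): 12 + 21 + 16 + (-5) = 44
Optimal value attained by: σ = (3, 4, 1, 2).
Answer: det⊕(C) = 8; verdict: SINGULAR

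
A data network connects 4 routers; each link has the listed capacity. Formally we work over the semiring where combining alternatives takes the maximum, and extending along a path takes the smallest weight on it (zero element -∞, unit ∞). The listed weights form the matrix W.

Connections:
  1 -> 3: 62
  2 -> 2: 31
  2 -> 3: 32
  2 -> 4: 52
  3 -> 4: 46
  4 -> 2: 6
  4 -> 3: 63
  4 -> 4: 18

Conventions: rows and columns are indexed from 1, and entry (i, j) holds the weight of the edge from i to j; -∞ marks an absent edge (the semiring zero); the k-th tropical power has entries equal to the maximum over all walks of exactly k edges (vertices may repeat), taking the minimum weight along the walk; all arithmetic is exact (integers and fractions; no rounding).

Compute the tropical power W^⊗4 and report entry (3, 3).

W^⊗2:
  [-∞, -∞, -∞, 46]
  [-∞, 31, 52, 32]
  [-∞, 6, 46, 18]
  [-∞, 6, 18, 46]
W^⊗3:
  [-∞, 6, 46, 18]
  [-∞, 31, 32, 46]
  [-∞, 6, 18, 46]
  [-∞, 6, 46, 18]
W^⊗4:
  [-∞, 6, 18, 46]
  [-∞, 31, 46, 32]
  [-∞, 6, 46, 18]
  [-∞, 6, 18, 46]
Key observation: the optimum is the walk 3->4->3->4->3, with weight 46 min 63 min 46 min 63 = 46.
Optimal value attained by: walk 3->4->3->4->3.
Answer: (W^⊗4)[3][3] = 46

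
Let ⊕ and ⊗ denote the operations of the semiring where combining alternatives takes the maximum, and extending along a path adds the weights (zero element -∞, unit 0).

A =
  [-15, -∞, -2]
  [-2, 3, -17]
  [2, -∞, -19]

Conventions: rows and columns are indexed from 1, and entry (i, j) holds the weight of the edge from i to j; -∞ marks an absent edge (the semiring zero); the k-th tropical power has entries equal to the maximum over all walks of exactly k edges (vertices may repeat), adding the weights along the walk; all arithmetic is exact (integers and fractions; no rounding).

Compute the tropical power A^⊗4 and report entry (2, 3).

A^⊗2:
  [0, -∞, -17]
  [1, 6, -4]
  [-13, -∞, 0]
A^⊗3:
  [-15, -∞, -2]
  [4, 9, -1]
  [2, -∞, -15]
A^⊗4:
  [0, -∞, -17]
  [7, 12, 2]
  [-13, -∞, 0]
Key observation: the optimum is the walk 2->2->2->1->3, with weight 3 + 3 + (-2) + (-2) = 2.
Optimal value attained by: walk 2->2->2->1->3.
Answer: (A^⊗4)[2][3] = 2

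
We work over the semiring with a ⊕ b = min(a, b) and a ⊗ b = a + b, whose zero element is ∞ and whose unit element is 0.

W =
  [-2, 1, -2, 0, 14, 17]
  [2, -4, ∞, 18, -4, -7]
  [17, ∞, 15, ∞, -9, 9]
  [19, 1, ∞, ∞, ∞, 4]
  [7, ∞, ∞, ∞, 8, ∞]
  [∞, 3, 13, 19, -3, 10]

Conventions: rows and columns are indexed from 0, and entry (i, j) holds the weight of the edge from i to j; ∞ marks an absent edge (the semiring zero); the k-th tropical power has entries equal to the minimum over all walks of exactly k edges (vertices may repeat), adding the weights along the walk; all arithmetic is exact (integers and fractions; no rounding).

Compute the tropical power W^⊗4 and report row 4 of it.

W^⊗2:
  [-4, -3, -4, -2, -11, -6]
  [-2, -8, 0, 2, -10, -11]
  [-2, 12, 15, 17, -1, 19]
  [3, -3, 17, 19, -3, -6]
  [5, 8, 5, 7, 16, 24]
  [4, -1, 23, 21, -1, -4]
W^⊗3:
  [-6, -7, -6, -4, -13, -10]
  [-6, -12, -4, -2, -14, -15]
  [-4, -1, -4, -2, 6, 5]
  [-1, -7, 1, 3, -9, -10]
  [3, 4, 3, 5, -4, 1]
  [1, -5, 2, 4, -7, -8]
W^⊗4:
  [-8, -11, -8, -6, -15, -14]
  [-10, -16, -8, -6, -18, -19]
  [-6, -5, -6, -4, -13, -8]
  [-5, -11, -3, -1, -13, -14]
  [1, 0, 1, 3, -6, -3]
  [-3, -9, -1, 1, -11, -12]
Answer: row 4 of W^⊗4 = [1, 0, 1, 3, -6, -3]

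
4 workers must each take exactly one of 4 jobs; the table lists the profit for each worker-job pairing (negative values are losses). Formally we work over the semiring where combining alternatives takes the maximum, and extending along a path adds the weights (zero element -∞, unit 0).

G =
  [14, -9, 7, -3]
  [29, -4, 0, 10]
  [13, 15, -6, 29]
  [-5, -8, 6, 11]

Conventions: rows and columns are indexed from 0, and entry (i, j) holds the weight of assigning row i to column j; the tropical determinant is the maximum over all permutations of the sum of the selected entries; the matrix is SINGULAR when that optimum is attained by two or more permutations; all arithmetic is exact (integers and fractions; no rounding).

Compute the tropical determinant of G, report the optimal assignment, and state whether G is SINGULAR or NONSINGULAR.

σ = (0, 1, 2, 3): 14 + (-4) + (-6) + 11 = 15
σ = (0, 1, 3, 2): 14 + (-4) + 29 + 6 = 45
σ = (0, 2, 1, 3): 14 + 0 + 15 + 11 = 40
σ = (0, 2, 3, 1): 14 + 0 + 29 + (-8) = 35
σ = (0, 3, 1, 2): 14 + 10 + 15 + 6 = 45
σ = (0, 3, 2, 1): 14 + 10 + (-6) + (-8) = 10
σ = (1, 0, 2, 3): (-9) + 29 + (-6) + 11 = 25
σ = (1, 0, 3, 2): (-9) + 29 + 29 + 6 = 55
σ = (1, 2, 0, 3): (-9) + 0 + 13 + 11 = 15
σ = (1, 2, 3, 0): (-9) + 0 + 29 + (-5) = 15
σ = (1, 3, 0, 2): (-9) + 10 + 13 + 6 = 20
σ = (1, 3, 2, 0): (-9) + 10 + (-6) + (-5) = -10
σ = (2, 0, 1, 3): 7 + 29 + 15 + 11 = 62
σ = (2, 0, 3, 1): 7 + 29 + 29 + (-8) = 57
σ = (2, 1, 0, 3): 7 + (-4) + 13 + 11 = 27
σ = (2, 1, 3, 0): 7 + (-4) + 29 + (-5) = 27
σ = (2, 3, 0, 1): 7 + 10 + 13 + (-8) = 22
σ = (2, 3, 1, 0): 7 + 10 + 15 + (-5) = 27
σ = (3, 0, 1, 2): (-3) + 29 + 15 + 6 = 47
σ = (3, 0, 2, 1): (-3) + 29 + (-6) + (-8) = 12
σ = (3, 1, 0, 2): (-3) + (-4) + 13 + 6 = 12
σ = (3, 1, 2, 0): (-3) + (-4) + (-6) + (-5) = -18
σ = (3, 2, 0, 1): (-3) + 0 + 13 + (-8) = 2
σ = (3, 2, 1, 0): (-3) + 0 + 15 + (-5) = 7
Optimal value attained by: σ = (2, 0, 1, 3).
Answer: det⊕(G) = 62; verdict: NONSINGULAR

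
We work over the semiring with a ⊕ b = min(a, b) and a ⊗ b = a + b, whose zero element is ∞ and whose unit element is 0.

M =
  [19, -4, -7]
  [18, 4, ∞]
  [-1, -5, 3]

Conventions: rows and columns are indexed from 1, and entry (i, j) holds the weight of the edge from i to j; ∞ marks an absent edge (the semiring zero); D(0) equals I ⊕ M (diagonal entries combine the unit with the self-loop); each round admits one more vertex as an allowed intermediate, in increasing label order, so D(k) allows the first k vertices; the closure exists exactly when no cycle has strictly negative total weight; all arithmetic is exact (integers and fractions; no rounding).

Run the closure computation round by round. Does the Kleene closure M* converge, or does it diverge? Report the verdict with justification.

D(0):
  [0, -4, -7]
  [18, 0, ∞]
  [-1, -5, 0]
Detection: at round 1, diagonal entry (3, 3) turns strictly negative.
Key observation: the cycle 3->1->3 has total weight (-1) + (-7), which is strictly negative.
Answer: DIVERGES — negative cycle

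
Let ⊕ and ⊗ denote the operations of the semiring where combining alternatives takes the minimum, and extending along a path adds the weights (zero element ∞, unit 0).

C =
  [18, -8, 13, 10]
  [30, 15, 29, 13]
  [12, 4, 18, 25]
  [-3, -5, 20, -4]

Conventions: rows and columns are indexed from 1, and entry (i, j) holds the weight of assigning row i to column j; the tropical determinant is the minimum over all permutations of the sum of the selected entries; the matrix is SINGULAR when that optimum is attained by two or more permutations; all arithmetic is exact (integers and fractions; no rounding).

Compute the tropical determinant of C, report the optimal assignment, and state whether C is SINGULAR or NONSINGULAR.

σ = (1, 2, 3, 4): 18 + 15 + 18 + (-4) = 47
σ = (1, 2, 4, 3): 18 + 15 + 25 + 20 = 78
σ = (1, 3, 2, 4): 18 + 29 + 4 + (-4) = 47
σ = (1, 3, 4, 2): 18 + 29 + 25 + (-5) = 67
σ = (1, 4, 2, 3): 18 + 13 + 4 + 20 = 55
σ = (1, 4, 3, 2): 18 + 13 + 18 + (-5) = 44
σ = (2, 1, 3, 4): (-8) + 30 + 18 + (-4) = 36
σ = (2, 1, 4, 3): (-8) + 30 + 25 + 20 = 67
σ = (2, 3, 1, 4): (-8) + 29 + 12 + (-4) = 29
σ = (2, 3, 4, 1): (-8) + 29 + 25 + (-3) = 43
σ = (2, 4, 1, 3): (-8) + 13 + 12 + 20 = 37
σ = (2, 4, 3, 1): (-8) + 13 + 18 + (-3) = 20
σ = (3, 1, 2, 4): 13 + 30 + 4 + (-4) = 43
σ = (3, 1, 4, 2): 13 + 30 + 25 + (-5) = 63
σ = (3, 2, 1, 4): 13 + 15 + 12 + (-4) = 36
σ = (3, 2, 4, 1): 13 + 15 + 25 + (-3) = 50
σ = (3, 4, 1, 2): 13 + 13 + 12 + (-5) = 33
σ = (3, 4, 2, 1): 13 + 13 + 4 + (-3) = 27
σ = (4, 1, 2, 3): 10 + 30 + 4 + 20 = 64
σ = (4, 1, 3, 2): 10 + 30 + 18 + (-5) = 53
σ = (4, 2, 1, 3): 10 + 15 + 12 + 20 = 57
σ = (4, 2, 3, 1): 10 + 15 + 18 + (-3) = 40
σ = (4, 3, 1, 2): 10 + 29 + 12 + (-5) = 46
σ = (4, 3, 2, 1): 10 + 29 + 4 + (-3) = 40
Optimal value attained by: σ = (2, 4, 3, 1).
Answer: det⊕(C) = 20; verdict: NONSINGULAR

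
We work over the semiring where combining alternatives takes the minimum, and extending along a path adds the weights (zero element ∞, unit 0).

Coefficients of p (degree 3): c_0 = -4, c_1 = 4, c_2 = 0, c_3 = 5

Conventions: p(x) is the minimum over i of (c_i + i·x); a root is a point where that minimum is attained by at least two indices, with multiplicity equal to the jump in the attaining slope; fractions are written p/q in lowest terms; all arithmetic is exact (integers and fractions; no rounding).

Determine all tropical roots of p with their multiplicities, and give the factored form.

hull edge (i=0, c=-4) to (i=2, c=0): slope 2, span 2
hull edge (i=2, c=0) to (i=3, c=5): slope 5, span 1
Factored form: p(x) = 5 ⊗ (x ⊕ (-5)) ⊗ (x ⊕ (-2)) ⊗ (x ⊕ (-2))
Answer: roots = -5 (mult 1), -2 (mult 2)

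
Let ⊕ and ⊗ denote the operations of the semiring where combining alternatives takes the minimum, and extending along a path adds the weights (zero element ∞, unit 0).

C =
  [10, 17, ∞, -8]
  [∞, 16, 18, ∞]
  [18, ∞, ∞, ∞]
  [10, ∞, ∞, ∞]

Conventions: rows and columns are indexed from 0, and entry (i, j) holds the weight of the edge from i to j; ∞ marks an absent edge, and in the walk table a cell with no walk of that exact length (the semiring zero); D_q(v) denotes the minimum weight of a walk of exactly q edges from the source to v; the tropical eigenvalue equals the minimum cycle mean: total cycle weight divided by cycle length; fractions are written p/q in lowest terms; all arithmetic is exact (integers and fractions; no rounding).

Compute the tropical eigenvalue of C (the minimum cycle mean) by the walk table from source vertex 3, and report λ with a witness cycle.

q=0: [∞, ∞, ∞, 0]
q=1: [10, ∞, ∞, ∞]
q=2: [20, 27, ∞, 2]
q=3: [12, 37, 45, 12]
q=4: [22, 29, 55, 4]
Optimal cycle mean attained by: cycle 0->3->0, total (-8) + 10, length 2.
Answer: λ = 1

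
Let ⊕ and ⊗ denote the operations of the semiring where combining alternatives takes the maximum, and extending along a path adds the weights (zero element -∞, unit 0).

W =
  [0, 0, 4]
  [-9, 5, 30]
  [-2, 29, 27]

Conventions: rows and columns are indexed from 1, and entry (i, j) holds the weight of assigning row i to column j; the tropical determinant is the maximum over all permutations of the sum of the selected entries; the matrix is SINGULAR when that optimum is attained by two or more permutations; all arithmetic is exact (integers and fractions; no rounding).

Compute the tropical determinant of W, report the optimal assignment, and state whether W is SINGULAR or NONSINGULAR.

σ = (1, 2, 3): 0 + 5 + 27 = 32
σ = (1, 3, 2): 0 + 30 + 29 = 59
σ = (2, 1, 3): 0 + (-9) + 27 = 18
σ = (2, 3, 1): 0 + 30 + (-2) = 28
σ = (3, 1, 2): 4 + (-9) + 29 = 24
σ = (3, 2, 1): 4 + 5 + (-2) = 7
Optimal value attained by: σ = (1, 3, 2).
Answer: det⊕(W) = 59; verdict: NONSINGULAR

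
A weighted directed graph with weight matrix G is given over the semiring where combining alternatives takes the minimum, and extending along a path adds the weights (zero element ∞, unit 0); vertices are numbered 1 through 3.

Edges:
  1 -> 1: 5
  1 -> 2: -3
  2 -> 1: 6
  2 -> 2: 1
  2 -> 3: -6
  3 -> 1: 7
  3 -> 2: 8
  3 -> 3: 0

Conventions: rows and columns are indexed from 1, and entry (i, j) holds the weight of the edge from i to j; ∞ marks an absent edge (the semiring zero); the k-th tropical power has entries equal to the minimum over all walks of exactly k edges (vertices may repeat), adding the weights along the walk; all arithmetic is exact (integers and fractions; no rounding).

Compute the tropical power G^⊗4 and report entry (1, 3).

G^⊗2:
  [3, -2, -9]
  [1, 2, -6]
  [7, 4, 0]
G^⊗3:
  [-2, -1, -9]
  [1, -2, -6]
  [7, 4, -2]
G^⊗4:
  [-2, -5, -9]
  [1, -2, -8]
  [5, 4, -2]
Key observation: the optimum is the walk 1->2->3->3->3, with weight (-3) + (-6) + 0 + 0 = -9.
Optimal value attained by: walk 1->2->3->3->3.
Answer: (G^⊗4)[1][3] = -9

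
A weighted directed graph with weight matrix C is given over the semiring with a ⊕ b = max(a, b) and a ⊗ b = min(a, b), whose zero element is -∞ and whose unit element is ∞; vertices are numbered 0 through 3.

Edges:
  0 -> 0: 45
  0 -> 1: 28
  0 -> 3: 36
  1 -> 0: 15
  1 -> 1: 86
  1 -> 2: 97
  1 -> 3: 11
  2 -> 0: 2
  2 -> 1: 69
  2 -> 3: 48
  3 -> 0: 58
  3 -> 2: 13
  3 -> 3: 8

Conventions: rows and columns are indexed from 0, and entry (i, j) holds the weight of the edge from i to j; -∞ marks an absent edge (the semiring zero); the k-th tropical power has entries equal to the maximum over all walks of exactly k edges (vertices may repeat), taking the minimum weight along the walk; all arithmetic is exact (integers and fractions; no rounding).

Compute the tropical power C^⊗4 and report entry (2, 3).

C^⊗2:
  [45, 28, 28, 36]
  [15, 86, 86, 48]
  [48, 69, 69, 11]
  [45, 28, 8, 36]
C^⊗3:
  [45, 28, 28, 36]
  [48, 86, 86, 48]
  [45, 69, 69, 48]
  [45, 28, 28, 36]
C^⊗4:
  [45, 28, 28, 36]
  [48, 86, 86, 48]
  [48, 69, 69, 48]
  [45, 28, 28, 36]
Key observation: the optimum is the walk 2->1->1->2->3, with weight 69 min 86 min 97 min 48 = 48.
Optimal value attained by: walk 2->1->1->2->3.
Answer: (C^⊗4)[2][3] = 48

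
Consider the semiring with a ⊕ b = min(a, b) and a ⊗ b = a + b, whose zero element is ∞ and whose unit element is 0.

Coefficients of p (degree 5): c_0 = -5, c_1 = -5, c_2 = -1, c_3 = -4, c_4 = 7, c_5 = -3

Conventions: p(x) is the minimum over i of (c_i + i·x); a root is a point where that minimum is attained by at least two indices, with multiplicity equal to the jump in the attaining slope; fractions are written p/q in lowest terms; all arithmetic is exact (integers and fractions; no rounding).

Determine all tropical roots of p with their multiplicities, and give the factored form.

hull edge (i=0, c=-5) to (i=1, c=-5): slope 0, span 1
hull edge (i=1, c=-5) to (i=5, c=-3): slope 1/2, span 4
Factored form: p(x) = -3 ⊗ (x ⊕ (-1/2)) ⊗ (x ⊕ (-1/2)) ⊗ (x ⊕ (-1/2)) ⊗ (x ⊕ (-1/2)) ⊗ (x ⊕ 0)
Answer: roots = -1/2 (mult 4), 0 (mult 1)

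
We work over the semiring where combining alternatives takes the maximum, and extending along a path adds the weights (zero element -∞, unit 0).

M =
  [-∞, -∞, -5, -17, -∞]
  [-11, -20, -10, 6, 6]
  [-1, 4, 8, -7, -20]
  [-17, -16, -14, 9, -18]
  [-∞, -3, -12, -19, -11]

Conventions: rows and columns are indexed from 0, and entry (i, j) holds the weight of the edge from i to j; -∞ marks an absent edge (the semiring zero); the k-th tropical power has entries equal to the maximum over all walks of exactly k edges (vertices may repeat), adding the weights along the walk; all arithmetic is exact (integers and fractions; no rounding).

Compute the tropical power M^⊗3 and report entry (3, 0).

M^⊗2:
  [-6, -1, 3, -8, -25]
  [-11, 3, -2, 15, -5]
  [7, 12, 16, 10, 10]
  [-8, -7, -5, 18, -9]
  [-13, -8, -4, 3, 3]
M^⊗3:
  [2, 7, 11, 5, 5]
  [-2, 2, 6, 24, 9]
  [15, 20, 24, 19, 18]
  [1, 2, 4, 27, 0]
  [-5, 0, 4, 12, -2]
Key observation: the optimum is the walk 3->3->3->0, with weight 9 + 9 + (-17) = 1.
Optimal value attained by: walk 3->3->3->0.
Answer: (M^⊗3)[3][0] = 1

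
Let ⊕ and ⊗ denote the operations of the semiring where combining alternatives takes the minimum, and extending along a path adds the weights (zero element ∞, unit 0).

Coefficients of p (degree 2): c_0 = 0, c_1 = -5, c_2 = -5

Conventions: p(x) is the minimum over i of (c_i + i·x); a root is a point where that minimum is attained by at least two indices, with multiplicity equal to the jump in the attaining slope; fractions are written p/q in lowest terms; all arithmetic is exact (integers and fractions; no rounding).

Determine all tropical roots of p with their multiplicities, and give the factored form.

hull edge (i=0, c=0) to (i=1, c=-5): slope -5, span 1
hull edge (i=1, c=-5) to (i=2, c=-5): slope 0, span 1
Factored form: p(x) = -5 ⊗ (x ⊕ 0) ⊗ (x ⊕ 5)
Answer: roots = 0 (mult 1), 5 (mult 1)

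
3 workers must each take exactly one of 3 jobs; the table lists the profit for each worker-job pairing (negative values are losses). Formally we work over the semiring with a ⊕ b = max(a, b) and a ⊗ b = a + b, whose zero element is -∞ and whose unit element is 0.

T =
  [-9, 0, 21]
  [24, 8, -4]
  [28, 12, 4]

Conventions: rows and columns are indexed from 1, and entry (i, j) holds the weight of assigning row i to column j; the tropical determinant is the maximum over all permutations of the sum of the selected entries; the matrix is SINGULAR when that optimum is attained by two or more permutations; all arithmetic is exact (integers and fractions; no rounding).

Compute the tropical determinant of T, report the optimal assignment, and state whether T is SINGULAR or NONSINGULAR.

σ = (1, 2, 3): (-9) + 8 + 4 = 3
σ = (1, 3, 2): (-9) + (-4) + 12 = -1
σ = (2, 1, 3): 0 + 24 + 4 = 28
σ = (2, 3, 1): 0 + (-4) + 28 = 24
σ = (3, 1, 2): 21 + 24 + 12 = 57
σ = (3, 2, 1): 21 + 8 + 28 = 57
Optimal value attained by: σ = (3, 1, 2).
Answer: det⊕(T) = 57; verdict: SINGULAR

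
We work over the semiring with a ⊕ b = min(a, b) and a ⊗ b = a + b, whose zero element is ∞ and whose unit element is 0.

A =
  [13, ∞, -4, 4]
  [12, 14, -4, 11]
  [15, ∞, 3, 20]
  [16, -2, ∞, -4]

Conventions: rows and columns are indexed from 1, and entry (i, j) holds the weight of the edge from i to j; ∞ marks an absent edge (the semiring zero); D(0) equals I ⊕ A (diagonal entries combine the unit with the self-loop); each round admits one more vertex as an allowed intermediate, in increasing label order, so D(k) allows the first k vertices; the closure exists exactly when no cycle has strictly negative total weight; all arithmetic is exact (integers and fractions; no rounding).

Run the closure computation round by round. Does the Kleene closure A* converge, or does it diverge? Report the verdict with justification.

Detection: at round 0, diagonal entry (4, 4) turns strictly negative.
Key observation: the cycle 4->4 has total weight (-4), which is strictly negative.
Answer: DIVERGES — negative cycle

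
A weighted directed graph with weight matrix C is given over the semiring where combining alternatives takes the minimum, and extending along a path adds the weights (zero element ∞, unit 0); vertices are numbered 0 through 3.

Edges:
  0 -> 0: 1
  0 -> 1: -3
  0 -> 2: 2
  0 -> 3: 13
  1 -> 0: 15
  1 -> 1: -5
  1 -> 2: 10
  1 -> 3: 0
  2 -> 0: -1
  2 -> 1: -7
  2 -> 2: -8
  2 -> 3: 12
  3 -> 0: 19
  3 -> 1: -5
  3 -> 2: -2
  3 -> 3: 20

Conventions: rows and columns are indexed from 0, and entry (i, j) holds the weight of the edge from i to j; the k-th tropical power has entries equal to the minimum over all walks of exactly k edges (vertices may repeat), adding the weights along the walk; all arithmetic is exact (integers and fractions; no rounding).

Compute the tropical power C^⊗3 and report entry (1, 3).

C^⊗2:
  [1, -8, -6, -3]
  [9, -10, -2, -5]
  [-9, -15, -16, -7]
  [-3, -10, -10, -5]
C^⊗3:
  [-7, -13, -14, -8]
  [-3, -15, -10, -10]
  [-17, -23, -24, -15]
  [-11, -17, -18, -10]
Key observation: the optimum is the walk 1->1->1->3, with weight (-5) + (-5) + 0 = -10.
Optimal value attained by: walk 1->1->1->3.
Answer: (C^⊗3)[1][3] = -10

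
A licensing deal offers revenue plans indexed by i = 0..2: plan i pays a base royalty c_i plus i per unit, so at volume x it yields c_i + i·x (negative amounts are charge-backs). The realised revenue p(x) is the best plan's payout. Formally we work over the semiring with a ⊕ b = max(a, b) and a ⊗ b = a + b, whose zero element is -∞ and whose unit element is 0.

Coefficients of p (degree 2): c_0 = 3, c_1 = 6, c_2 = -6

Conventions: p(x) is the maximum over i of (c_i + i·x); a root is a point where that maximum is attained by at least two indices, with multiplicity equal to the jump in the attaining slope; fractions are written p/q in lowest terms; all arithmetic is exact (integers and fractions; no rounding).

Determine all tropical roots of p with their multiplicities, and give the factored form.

hull edge (i=0, c=3) to (i=1, c=6): slope 3, span 1
hull edge (i=1, c=6) to (i=2, c=-6): slope -12, span 1
Factored form: p(x) = -6 ⊗ (x ⊕ (-3)) ⊗ (x ⊕ 12)
Answer: roots = -3 (mult 1), 12 (mult 1)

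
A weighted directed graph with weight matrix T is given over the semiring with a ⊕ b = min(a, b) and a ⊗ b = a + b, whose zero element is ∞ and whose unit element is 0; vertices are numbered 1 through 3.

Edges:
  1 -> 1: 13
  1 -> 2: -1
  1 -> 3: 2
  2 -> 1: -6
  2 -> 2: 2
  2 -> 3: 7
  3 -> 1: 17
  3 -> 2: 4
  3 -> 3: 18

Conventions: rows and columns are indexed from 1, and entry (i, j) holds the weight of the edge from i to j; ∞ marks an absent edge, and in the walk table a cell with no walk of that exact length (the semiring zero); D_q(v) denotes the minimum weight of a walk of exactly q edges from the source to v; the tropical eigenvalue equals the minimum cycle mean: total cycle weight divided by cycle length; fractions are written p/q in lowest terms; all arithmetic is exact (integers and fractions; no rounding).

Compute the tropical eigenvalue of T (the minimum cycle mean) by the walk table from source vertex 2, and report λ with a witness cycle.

q=0: [∞, 0, ∞]
q=1: [-6, 2, 7]
q=2: [-4, -7, -4]
q=3: [-13, -5, -2]
Optimal cycle mean attained by: cycle 1->2->1, total (-1) + (-6), length 2.
Answer: λ = -7/2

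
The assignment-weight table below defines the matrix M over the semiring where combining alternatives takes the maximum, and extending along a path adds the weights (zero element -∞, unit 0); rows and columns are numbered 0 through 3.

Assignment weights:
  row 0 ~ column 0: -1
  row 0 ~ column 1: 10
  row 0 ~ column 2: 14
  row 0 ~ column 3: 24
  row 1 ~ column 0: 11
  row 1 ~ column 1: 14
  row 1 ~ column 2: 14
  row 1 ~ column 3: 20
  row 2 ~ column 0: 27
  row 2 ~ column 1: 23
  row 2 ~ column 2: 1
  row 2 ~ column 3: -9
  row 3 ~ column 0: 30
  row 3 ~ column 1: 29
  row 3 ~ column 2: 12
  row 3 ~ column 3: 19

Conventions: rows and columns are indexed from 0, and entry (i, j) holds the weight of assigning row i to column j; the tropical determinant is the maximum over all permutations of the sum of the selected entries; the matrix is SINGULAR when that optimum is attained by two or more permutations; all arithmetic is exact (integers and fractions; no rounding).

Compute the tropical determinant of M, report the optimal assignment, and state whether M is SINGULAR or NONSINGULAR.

σ = (0, 1, 2, 3): (-1) + 14 + 1 + 19 = 33
σ = (0, 1, 3, 2): (-1) + 14 + (-9) + 12 = 16
σ = (0, 2, 1, 3): (-1) + 14 + 23 + 19 = 55
σ = (0, 2, 3, 1): (-1) + 14 + (-9) + 29 = 33
σ = (0, 3, 1, 2): (-1) + 20 + 23 + 12 = 54
σ = (0, 3, 2, 1): (-1) + 20 + 1 + 29 = 49
σ = (1, 0, 2, 3): 10 + 11 + 1 + 19 = 41
σ = (1, 0, 3, 2): 10 + 11 + (-9) + 12 = 24
σ = (1, 2, 0, 3): 10 + 14 + 27 + 19 = 70
σ = (1, 2, 3, 0): 10 + 14 + (-9) + 30 = 45
σ = (1, 3, 0, 2): 10 + 20 + 27 + 12 = 69
σ = (1, 3, 2, 0): 10 + 20 + 1 + 30 = 61
σ = (2, 0, 1, 3): 14 + 11 + 23 + 19 = 67
σ = (2, 0, 3, 1): 14 + 11 + (-9) + 29 = 45
σ = (2, 1, 0, 3): 14 + 14 + 27 + 19 = 74
σ = (2, 1, 3, 0): 14 + 14 + (-9) + 30 = 49
σ = (2, 3, 0, 1): 14 + 20 + 27 + 29 = 90
σ = (2, 3, 1, 0): 14 + 20 + 23 + 30 = 87
σ = (3, 0, 1, 2): 24 + 11 + 23 + 12 = 70
σ = (3, 0, 2, 1): 24 + 11 + 1 + 29 = 65
σ = (3, 1, 0, 2): 24 + 14 + 27 + 12 = 77
σ = (3, 1, 2, 0): 24 + 14 + 1 + 30 = 69
σ = (3, 2, 0, 1): 24 + 14 + 27 + 29 = 94
σ = (3, 2, 1, 0): 24 + 14 + 23 + 30 = 91
Optimal value attained by: σ = (3, 2, 0, 1).
Answer: det⊕(M) = 94; verdict: NONSINGULAR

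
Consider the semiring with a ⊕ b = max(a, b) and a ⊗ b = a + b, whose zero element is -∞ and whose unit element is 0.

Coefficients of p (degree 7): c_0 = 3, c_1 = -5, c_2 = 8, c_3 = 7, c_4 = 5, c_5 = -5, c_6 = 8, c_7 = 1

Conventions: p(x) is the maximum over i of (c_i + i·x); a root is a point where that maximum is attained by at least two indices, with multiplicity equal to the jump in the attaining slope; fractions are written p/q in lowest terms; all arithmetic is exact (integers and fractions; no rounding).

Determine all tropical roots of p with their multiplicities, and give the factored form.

hull edge (i=0, c=3) to (i=2, c=8): slope 5/2, span 2
hull edge (i=2, c=8) to (i=6, c=8): slope 0, span 4
hull edge (i=6, c=8) to (i=7, c=1): slope -7, span 1
Factored form: p(x) = 1 ⊗ (x ⊕ (-5/2)) ⊗ (x ⊕ (-5/2)) ⊗ (x ⊕ 0) ⊗ (x ⊕ 0) ⊗ (x ⊕ 0) ⊗ (x ⊕ 0) ⊗ (x ⊕ 7)
Answer: roots = -5/2 (mult 2), 0 (mult 4), 7 (mult 1)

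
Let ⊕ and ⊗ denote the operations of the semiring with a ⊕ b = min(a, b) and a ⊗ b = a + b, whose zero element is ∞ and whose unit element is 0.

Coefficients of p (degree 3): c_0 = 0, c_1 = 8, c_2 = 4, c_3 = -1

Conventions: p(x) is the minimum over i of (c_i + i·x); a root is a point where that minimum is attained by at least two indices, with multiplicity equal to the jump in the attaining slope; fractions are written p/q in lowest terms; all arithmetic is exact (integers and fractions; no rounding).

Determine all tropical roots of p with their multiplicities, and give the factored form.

hull edge (i=0, c=0) to (i=3, c=-1): slope -1/3, span 3
Factored form: p(x) = -1 ⊗ (x ⊕ 1/3) ⊗ (x ⊕ 1/3) ⊗ (x ⊕ 1/3)
Answer: roots = 1/3 (mult 3)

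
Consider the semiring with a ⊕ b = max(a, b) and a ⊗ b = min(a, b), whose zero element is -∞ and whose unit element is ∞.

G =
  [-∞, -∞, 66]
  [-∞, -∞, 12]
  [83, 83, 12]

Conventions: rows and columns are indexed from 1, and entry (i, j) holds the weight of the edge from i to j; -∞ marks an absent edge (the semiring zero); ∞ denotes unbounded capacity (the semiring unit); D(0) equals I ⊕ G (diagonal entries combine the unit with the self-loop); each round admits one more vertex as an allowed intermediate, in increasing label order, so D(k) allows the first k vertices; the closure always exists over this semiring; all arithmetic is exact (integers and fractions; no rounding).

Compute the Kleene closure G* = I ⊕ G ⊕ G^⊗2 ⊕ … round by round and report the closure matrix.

D(0):
  [∞, -∞, 66]
  [-∞, ∞, 12]
  [83, 83, ∞]
D(1):
  [∞, -∞, 66]
  [-∞, ∞, 12]
  [83, 83, ∞]
D(2):
  [∞, -∞, 66]
  [-∞, ∞, 12]
  [83, 83, ∞]
D(3):
  [∞, 66, 66]
  [12, ∞, 12]
  [83, 83, ∞]
Answer: G* = [[∞, 66, 66], [12, ∞, 12], [83, 83, ∞]]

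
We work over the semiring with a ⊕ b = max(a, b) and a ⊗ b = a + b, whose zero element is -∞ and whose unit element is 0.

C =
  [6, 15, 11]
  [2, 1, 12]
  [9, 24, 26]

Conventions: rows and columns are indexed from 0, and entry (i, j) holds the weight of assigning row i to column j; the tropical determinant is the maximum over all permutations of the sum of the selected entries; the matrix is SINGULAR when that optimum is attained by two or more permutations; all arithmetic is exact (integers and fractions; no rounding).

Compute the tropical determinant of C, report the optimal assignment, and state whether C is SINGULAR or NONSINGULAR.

σ = (0, 1, 2): 6 + 1 + 26 = 33
σ = (0, 2, 1): 6 + 12 + 24 = 42
σ = (1, 0, 2): 15 + 2 + 26 = 43
σ = (1, 2, 0): 15 + 12 + 9 = 36
σ = (2, 0, 1): 11 + 2 + 24 = 37
σ = (2, 1, 0): 11 + 1 + 9 = 21
Optimal value attained by: σ = (1, 0, 2).
Answer: det⊕(C) = 43; verdict: NONSINGULAR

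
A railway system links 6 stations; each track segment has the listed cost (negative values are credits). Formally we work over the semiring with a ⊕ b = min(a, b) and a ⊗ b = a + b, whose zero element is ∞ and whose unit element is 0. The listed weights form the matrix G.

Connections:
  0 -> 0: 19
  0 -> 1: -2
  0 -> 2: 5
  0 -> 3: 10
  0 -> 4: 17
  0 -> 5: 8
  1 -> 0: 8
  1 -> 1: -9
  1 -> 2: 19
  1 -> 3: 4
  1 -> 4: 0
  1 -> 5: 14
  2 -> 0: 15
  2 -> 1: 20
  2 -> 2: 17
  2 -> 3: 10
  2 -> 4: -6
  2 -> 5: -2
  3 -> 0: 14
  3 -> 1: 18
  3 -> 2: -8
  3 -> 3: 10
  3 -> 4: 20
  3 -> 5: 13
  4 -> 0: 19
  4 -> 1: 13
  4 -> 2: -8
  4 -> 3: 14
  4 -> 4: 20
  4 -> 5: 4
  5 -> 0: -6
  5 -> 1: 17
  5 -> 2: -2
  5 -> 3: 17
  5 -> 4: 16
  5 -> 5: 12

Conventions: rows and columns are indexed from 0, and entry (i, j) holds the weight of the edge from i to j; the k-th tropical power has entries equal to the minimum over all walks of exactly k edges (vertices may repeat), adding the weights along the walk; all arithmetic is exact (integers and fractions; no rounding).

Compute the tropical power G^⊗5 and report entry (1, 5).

G^⊗2:
  [2, -11, 2, 2, -2, 3]
  [-1, -18, -8, -5, -9, 4]
  [-8, 7, -14, 8, 11, -2]
  [7, 9, 2, 2, -14, -10]
  [-2, 4, 2, 2, -14, -10]
  [6, -8, -1, 4, -8, -4]
G^⊗3:
  [-3, -20, -10, -7, -11, 0]
  [-10, -27, -17, -14, -18, -10]
  [-8, -10, -4, -4, -20, -16]
  [-16, -1, -22, 0, -4, -10]
  [-16, -5, -22, 0, -4, -10]
  [-10, -17, -16, -4, -8, -4]
G^⊗4:
  [-12, -29, -19, -16, -20, -12]
  [-19, -36, -26, -23, -27, -19]
  [-22, -19, -28, -6, -10, -16]
  [-16, -18, -12, -12, -28, -24]
  [-16, -18, -12, -12, -28, -24]
  [-10, -26, -16, -13, -22, -18]
G^⊗5:
  [-21, -38, -28, -25, -29, -21]
  [-28, -45, -35, -32, -36, -28]
  [-22, -28, -18, -18, -34, -30]
  [-30, -27, -36, -14, -18, -24]
  [-30, -27, -36, -14, -18, -24]
  [-24, -35, -30, -22, -26, -18]
Key observation: the optimum is the walk 1->1->1->4->2->5, with weight (-9) + (-9) + 0 + (-8) + (-2) = -28.
Optimal value attained by: walk 1->1->1->4->2->5.
Answer: (G^⊗5)[1][5] = -28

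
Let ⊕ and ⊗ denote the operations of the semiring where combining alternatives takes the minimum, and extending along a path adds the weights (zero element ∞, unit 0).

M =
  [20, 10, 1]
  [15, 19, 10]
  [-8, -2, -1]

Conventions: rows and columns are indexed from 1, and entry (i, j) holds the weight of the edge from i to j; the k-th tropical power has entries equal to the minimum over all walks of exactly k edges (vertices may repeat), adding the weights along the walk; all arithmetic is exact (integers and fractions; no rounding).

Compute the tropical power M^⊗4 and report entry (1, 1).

M^⊗2:
  [-7, -1, 0]
  [2, 8, 9]
  [-9, -3, -7]
M^⊗3:
  [-8, -2, -6]
  [1, 7, 3]
  [-15, -9, -8]
M^⊗4:
  [-14, -8, -7]
  [-5, 1, 2]
  [-16, -10, -14]
Key observation: the optimum is the walk 1->3->1->3->1, with weight 1 + (-8) + 1 + (-8) = -14.
Optimal value attained by: walk 1->3->1->3->1.
Answer: (M^⊗4)[1][1] = -14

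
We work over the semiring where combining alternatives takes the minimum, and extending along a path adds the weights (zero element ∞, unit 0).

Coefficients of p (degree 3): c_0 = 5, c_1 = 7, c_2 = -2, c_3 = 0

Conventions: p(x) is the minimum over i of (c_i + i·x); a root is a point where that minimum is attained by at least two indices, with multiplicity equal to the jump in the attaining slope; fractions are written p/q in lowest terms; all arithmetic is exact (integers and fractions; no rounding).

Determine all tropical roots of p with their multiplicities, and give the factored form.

hull edge (i=0, c=5) to (i=2, c=-2): slope -7/2, span 2
hull edge (i=2, c=-2) to (i=3, c=0): slope 2, span 1
Factored form: p(x) = 0 ⊗ (x ⊕ (-2)) ⊗ (x ⊕ 7/2) ⊗ (x ⊕ 7/2)
Answer: roots = -2 (mult 1), 7/2 (mult 2)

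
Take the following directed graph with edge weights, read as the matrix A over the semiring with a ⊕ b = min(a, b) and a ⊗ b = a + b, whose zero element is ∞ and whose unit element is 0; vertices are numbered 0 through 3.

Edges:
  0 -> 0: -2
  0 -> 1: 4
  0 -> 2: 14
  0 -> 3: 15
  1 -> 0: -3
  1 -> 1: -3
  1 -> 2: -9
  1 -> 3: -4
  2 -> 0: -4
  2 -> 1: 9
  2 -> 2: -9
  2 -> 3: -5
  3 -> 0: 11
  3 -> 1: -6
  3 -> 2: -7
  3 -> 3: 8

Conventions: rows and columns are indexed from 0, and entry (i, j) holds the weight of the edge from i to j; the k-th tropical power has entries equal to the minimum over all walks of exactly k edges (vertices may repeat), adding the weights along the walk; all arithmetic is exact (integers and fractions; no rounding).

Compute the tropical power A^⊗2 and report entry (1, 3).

A^⊗2:
  [-4, 1, -5, 0]
  [-13, -10, -18, -14]
  [-13, -11, -18, -14]
  [-11, -9, -16, -12]
Key observation: the optimum is the walk 1->2->3, with weight (-9) + (-5) = -14.
Optimal value attained by: walk 1->2->3.
Answer: (A^⊗2)[1][3] = -14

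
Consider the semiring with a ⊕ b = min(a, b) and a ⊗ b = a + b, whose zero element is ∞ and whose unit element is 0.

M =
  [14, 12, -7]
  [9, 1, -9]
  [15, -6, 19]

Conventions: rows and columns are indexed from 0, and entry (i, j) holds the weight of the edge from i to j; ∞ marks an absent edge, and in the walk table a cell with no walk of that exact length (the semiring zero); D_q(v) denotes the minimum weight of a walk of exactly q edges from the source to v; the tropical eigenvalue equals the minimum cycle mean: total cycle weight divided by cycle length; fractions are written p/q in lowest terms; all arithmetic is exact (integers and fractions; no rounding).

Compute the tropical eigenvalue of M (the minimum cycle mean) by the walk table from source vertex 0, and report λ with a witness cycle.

q=0: [0, ∞, ∞]
q=1: [14, 12, -7]
q=2: [8, -13, 3]
q=3: [-4, -12, -22]
Optimal cycle mean attained by: cycle 1->2->1, total (-9) + (-6), length 2.
Answer: λ = -15/2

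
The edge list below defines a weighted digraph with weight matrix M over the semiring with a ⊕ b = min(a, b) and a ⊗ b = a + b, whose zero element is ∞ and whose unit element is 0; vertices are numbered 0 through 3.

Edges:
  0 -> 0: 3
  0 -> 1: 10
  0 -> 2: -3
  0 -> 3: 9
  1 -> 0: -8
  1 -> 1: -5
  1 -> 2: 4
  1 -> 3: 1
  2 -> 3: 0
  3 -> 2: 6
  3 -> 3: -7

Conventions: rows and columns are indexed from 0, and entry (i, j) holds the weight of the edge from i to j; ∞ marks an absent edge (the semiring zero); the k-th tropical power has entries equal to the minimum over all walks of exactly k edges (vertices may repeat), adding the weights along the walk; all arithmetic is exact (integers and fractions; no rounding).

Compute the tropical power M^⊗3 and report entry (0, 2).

M^⊗2:
  [2, 5, 0, -3]
  [-13, -10, -11, -6]
  [∞, ∞, 6, -7]
  [∞, ∞, -1, -14]
M^⊗3:
  [-3, 0, -1, -10]
  [-18, -15, -16, -13]
  [∞, ∞, -1, -14]
  [∞, ∞, -8, -21]
Key observation: the optimum is the walk 0->1->0->2, with weight 10 + (-8) + (-3) = -1.
Optimal value attained by: walk 0->1->0->2.
Answer: (M^⊗3)[0][2] = -1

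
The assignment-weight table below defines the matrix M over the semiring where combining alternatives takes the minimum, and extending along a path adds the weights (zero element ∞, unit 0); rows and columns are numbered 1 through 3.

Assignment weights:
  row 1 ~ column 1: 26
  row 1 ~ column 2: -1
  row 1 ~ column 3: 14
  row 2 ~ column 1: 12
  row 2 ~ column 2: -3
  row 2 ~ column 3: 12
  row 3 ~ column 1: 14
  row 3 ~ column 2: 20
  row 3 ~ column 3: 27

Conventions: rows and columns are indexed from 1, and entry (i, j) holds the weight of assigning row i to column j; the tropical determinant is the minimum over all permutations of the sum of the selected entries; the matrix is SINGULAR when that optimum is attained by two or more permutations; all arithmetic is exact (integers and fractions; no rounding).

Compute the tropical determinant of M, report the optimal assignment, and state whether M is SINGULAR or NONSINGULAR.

σ = (1, 2, 3): 26 + (-3) + 27 = 50
σ = (1, 3, 2): 26 + 12 + 20 = 58
σ = (2, 1, 3): (-1) + 12 + 27 = 38
σ = (2, 3, 1): (-1) + 12 + 14 = 25
σ = (3, 1, 2): 14 + 12 + 20 = 46
σ = (3, 2, 1): 14 + (-3) + 14 = 25
Optimal value attained by: σ = (2, 3, 1).
Answer: det⊕(M) = 25; verdict: SINGULAR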